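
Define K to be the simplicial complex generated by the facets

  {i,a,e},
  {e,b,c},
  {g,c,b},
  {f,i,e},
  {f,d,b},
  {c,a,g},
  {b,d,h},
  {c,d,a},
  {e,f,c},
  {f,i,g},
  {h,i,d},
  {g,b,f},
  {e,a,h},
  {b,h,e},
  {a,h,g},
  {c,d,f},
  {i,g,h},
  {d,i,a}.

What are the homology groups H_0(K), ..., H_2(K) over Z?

Order the vertices as a < b < c < d < e < f < g < h < i. Listing each simplex with vertices in this order, K has dimension 2 with simplices:

  0-simplices (9): a, b, c, d, e, f, g, h, i
  1-simplices (27): ac, ad, ae, ag, ah, ai, bc, bd, be, bf, bg, bh, cd, ce, cf, cg, df, dh, di, ef, eh, ei, fg, fi, gh, gi, hi
  2-simplices (18): acd, acg, adi, aeh, aei, agh, bce, bcg, bdf, bdh, beh, bfg, cdf, cef, dhi, efi, fgi, ghi

so the chain groups are C_0 ≅ Z^9, C_1 ≅ Z^27, C_2 ≅ Z^18.

The boundary map ∂_1: C_1 → C_0 is given by ∂[p,q] = [q] − [p]. For instance
  ∂be = e − b.
This gives a 9×27 integer matrix of rank 8; reducing to Smith normal form yields diagonal entries (1,1,1,1,1,1,1,1).

The boundary map ∂_2: C_2 → C_1 sends each 2-simplex [p,q,r] to [q,r] − [p,r] + [p,q]. For instance
  ∂cdf = df − cf + cd,
  ∂bce = ce − be + bc.
The 27×18 boundary matrix has rank 18 and Smith normal form diag(1,1,1,1,1,1,1,1,1,1,1,1,1,1,1,1,1,2).

From H_k ≅ ker(∂_k) / im(∂_{k+1}) we obtain:

  H_0: rank C_0 − rank ∂_1 = 9 − 8 = 1, and the invariant factors of ∂_1 are all 1, so H_0 = Z.
  H_1: rank ker ∂_1 − rank ∂_2 = (27 − 8) − 18 = 1, and ∂_2 has invariant factor 2 > 1, so H_1 = Z ⊕ Z_2.
  H_2: rank ker ∂_2 − rank ∂_3 = (18 − 18) − 0 = 0, and there is no ∂_3, so H_2 = 0.

(K is a triangulation of the Klein bottle.)

H_0 ≅ Z,  H_1 ≅ Z ⊕ Z_2,  H_2 = 0.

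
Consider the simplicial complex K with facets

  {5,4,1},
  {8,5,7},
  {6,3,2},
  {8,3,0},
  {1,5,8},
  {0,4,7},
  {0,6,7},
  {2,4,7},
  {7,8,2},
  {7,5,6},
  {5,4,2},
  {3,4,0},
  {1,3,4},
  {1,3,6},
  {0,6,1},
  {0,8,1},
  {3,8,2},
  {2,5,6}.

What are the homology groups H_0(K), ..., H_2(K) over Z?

H_0 = Z,  H_1 = Z × Z/2,  H_2 = 0.

Order the vertices as 0 < 1 < 2 < 3 < 4 < 5 < 6 < 7 < 8. Listing each simplex with vertices in this order, K has dimension 2 with simplices:

  0-simplices (9): [0], [1], [2], [3], [4], [5], [6], [7], [8]
  1-simplices (27): (27 of them)
  2-simplices (18): [0,1,6], [0,1,8], [0,3,4], [0,3,8], [0,4,7], [0,6,7], [1,3,4], [1,3,6], [1,4,5], [1,5,8], [2,3,6], [2,3,8], [2,4,5], [2,4,7], [2,5,6], [2,7,8], [5,6,7], [5,7,8]

so the chain groups are C_0 ≅ Z^9, C_1 ≅ Z^27, C_2 ≅ Z^18.

The boundary map ∂_1: C_1 → C_0 is given by ∂[p,q] = [q] − [p].
As a 9×27 matrix over Z this has rank 8, with invariant factors (1,1,1,1,1,1,1,1).

The boundary map ∂_2: C_2 → C_1 acts by ∂[p,q,r] = [q,r] − [p,r] + [p,q]. For instance
  ∂[0,4,7] = [4,7] − [0,7] + [0,4],
  ∂[1,5,8] = [5,8] − [1,8] + [1,5].
As a 27×18 matrix over Z this has rank 18, with invariant factors (1,1,1,1,1,1,1,1,1,1,1,1,1,1,1,1,1,2).

Computing H_k = (kernel of ∂_k) / (image of ∂_{k+1}):

  H_0: rank C_0 − rank ∂_1 = 9 − 8 = 1, and the invariant factors of ∂_1 are all 1, so H_0 = Z.
  H_1: rank ker ∂_1 − rank ∂_2 = (27 − 8) − 18 = 1, and ∂_2 has invariant factor 2 > 1, so H_1 = Z × Z/2.
  H_2: rank ker ∂_2 − rank ∂_3 = (18 − 18) − 0 = 0, and there is no ∂_3, so H_2 = 0.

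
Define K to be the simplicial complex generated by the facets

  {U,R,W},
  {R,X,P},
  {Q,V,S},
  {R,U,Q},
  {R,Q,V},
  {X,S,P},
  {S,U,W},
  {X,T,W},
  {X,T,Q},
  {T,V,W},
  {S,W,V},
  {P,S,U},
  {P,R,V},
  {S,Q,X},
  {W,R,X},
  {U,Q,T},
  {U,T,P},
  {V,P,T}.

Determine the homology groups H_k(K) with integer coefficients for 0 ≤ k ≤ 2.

We work with the vertex ordering P < Q < R < S < T < U < V < W < X. The simplices of K, each written with vertices in increasing order, are:

  0-simplices (9): P, Q, R, S, T, U, V, W, X
  1-simplices (27): PR, PS, PT, PU, PV, PX, QR, QS, QT, QU, QV, QX, RU, RV, RW, RX, SU, SV, SW, SX, TU, TV, TW, TX, UW, VW, WX
  2-simplices (18): PRV, PRX, PSU, PSX, PTU, PTV, QRU, QRV, QSV, QSX, QTU, QTX, RUW, RWX, SUW, SVW, TVW, TWX

Hence C_0 ≅ Z^9, C_1 ≅ Z^27, C_2 ≅ Z^18.

Boundary ∂_1: C_1 → C_0 is given by ∂[p,q] = [q] − [p]. For instance
  ∂TU = U − T.
This gives a 9×27 integer matrix of rank 8; reducing to Smith normal form yields diagonal entries (1,1,1,1,1,1,1,1).

Boundary ∂_2: C_2 → C_1 maps a triangle to the signed sum of its edges. For instance
  ∂SUW = UW − SW + SU,
  ∂RUW = UW − RW + RU.
The resulting 27×18 matrix has rank 17, and its Smith normal form has invariant factors (1,1,1,1,1,1,1,1,1,1,1,1,1,1,1,1,1).

Computing H_k = (kernel of ∂_k) / (image of ∂_{k+1}):

  H_0: rank C_0 − rank ∂_1 = 9 − 8 = 1, and the invariant factors of ∂_1 are all 1, so H_0 = Z.
  H_1: rank ker ∂_1 − rank ∂_2 = (27 − 8) − 17 = 2, and the invariant factors of ∂_2 are all 1, so H_1 = Z^2.
  H_2: rank ker ∂_2 − rank ∂_3 = (18 − 17) − 0 = 1, and there is no ∂_3, so H_2 = Z.

H_0 ≅ Z,  H_1 ≅ Z^2,  H_2 ≅ Z.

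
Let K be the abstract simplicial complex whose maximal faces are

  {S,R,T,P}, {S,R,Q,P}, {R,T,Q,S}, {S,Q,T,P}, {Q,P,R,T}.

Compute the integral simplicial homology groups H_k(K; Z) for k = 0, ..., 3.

We work with the vertex ordering P < Q < R < S < T. The simplices of K, each written with vertices in increasing order, are:

  0-simplices (5): P, Q, R, S, T
  1-simplices (10): PQ, PR, PS, PT, QR, QS, QT, RS, RT, ST
  2-simplices (10): PQR, PQS, PQT, PRS, PRT, PST, QRS, QRT, QST, RST
  3-simplices (5): PQRS, PQRT, PQST, PRST, QRST

so the chain groups are C_0 ≅ Z^5, C_1 ≅ Z^10, C_2 ≅ Z^10, C_3 ≅ Z^5.

∂_1: C_1 → C_0 is given by ∂[p,q] = [q] − [p]. For instance
  ∂QR = R − Q.
The 5×10 boundary matrix has rank 4 and Smith normal form diag(1,1,1,1).

Boundary ∂_2: C_2 → C_1 maps a triangle to the signed sum of its edges. For instance
  ∂PQT = QT − PT + PQ,
  ∂PQS = QS − PS + PQ.
The resulting 10×10 matrix has rank 6, and its Smith normal form has invariant factors (1,1,1,1,1,1).

The boundary map ∂_3: C_3 → C_2 sends each 3-simplex σ to the alternating sum Σ_i (−1)^i (σ with its i-th vertex removed). For instance
  ∂PRST = RST − PST + PRT − PRS,
  ∂PQRS = QRS − PRS + PQS − PQR.
As a 10×5 matrix over Z this has rank 4, with invariant factors (1,1,1,1).

From H_k ≅ ker(∂_k) / im(∂_{k+1}) we obtain:

  H_0: rank C_0 − rank ∂_1 = 5 − 4 = 1, and the invariant factors of ∂_1 are all 1, so H_0 ≅ Z.
  H_1: rank ker ∂_1 − rank ∂_2 = (10 − 4) − 6 = 0, and the invariant factors of ∂_2 are all 1, so H_1 ≅ 0.
  H_2: rank ker ∂_2 − rank ∂_3 = (10 − 6) − 4 = 0, and the invariant factors of ∂_3 are all 1, so H_2 ≅ 0.
  H_3: rank ker ∂_3 − rank ∂_4 = (5 − 4) − 0 = 1, and there is no ∂_4, so H_3 ≅ Z.

(K is a triangulation of the 3-sphere S^3.)

H_0 = Z,  H_1 = 0,  H_2 = 0,  H_3 = Z.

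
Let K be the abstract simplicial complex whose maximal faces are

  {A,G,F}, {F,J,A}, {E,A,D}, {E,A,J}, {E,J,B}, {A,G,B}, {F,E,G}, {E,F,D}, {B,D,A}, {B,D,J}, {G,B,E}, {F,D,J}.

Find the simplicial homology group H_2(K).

K has 7 vertices, 18 edges, 12 triangles.
rank ∂_2 = 12, rank ∂_3 = 0 ⇒ b_2 = 12 − 12 − 0 = 0. So H_2 ≅ 0.

H_2 = 0.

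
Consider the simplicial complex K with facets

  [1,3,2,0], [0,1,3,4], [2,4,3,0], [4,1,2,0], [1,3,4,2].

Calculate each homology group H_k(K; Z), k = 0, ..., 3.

H_0 ≅ Z,  H_1 = 0,  H_2 = 0,  H_3 ≅ Z.

Take the total order 0 < 1 < 2 < 3 < 4 on the vertex set. Then K (dimension 3) consists of the simplices:

  0-simplices (5): [0], [1], [2], [3], [4]
  1-simplices (10): [0,1], [0,2], [0,3], [0,4], [1,2], [1,3], [1,4], [2,3], [2,4], [3,4]
  2-simplices (10): [0,1,2], [0,1,3], [0,1,4], [0,2,3], [0,2,4], [0,3,4], [1,2,3], [1,2,4], [1,3,4], [2,3,4]
  3-simplices (5): [0,1,2,3], [0,1,2,4], [0,1,3,4], [0,2,3,4], [1,2,3,4]

so the chain groups are C_0 ≅ Z^5, C_1 ≅ Z^10, C_2 ≅ Z^10, C_3 ≅ Z^5.

Boundary ∂_1: C_1 → C_0 maps an edge to its endpoints' difference, ∂[p,q] = q − p.
This gives a 5×10 integer matrix of rank 4; reducing to Smith normal form yields diagonal entries (1,1,1,1).

Boundary ∂_2: C_2 → C_1 maps a triangle to the signed sum of its edges. For instance
  ∂[2,3,4] = [3,4] − [2,4] + [2,3],
  ∂[0,1,3] = [1,3] − [0,3] + [0,1].
This gives a 10×10 integer matrix of rank 6; reducing to Smith normal form yields diagonal entries (1,1,1,1,1,1).

The boundary map ∂_3: C_3 → C_2 sends each 3-simplex σ to the alternating sum Σ_i (−1)^i (σ with its i-th vertex removed). For instance
  ∂[0,1,3,4] = [1,3,4] − [0,3,4] + [0,1,4] − [0,1,3],
  ∂[0,1,2,3] = [1,2,3] − [0,2,3] + [0,1,3] − [0,1,2].
As a 10×5 matrix over Z this has rank 4, with invariant factors (1,1,1,1).

Now H_k = ker ∂_k / im ∂_{k+1}, so:

  H_0: rank C_0 − rank ∂_1 = 5 − 4 = 1, and the invariant factors of ∂_1 are all 1, so H_0 ≅ Z.
  H_1: rank ker ∂_1 − rank ∂_2 = (10 − 4) − 6 = 0, and the invariant factors of ∂_2 are all 1, so H_1 ≅ 0.
  H_2: rank ker ∂_2 − rank ∂_3 = (10 − 6) − 4 = 0, and the invariant factors of ∂_3 are all 1, so H_2 ≅ 0.
  H_3: rank ker ∂_3 − rank ∂_4 = (5 − 4) − 0 = 1, and there is no ∂_4, so H_3 ≅ Z.

As a check, the Euler characteristic is 5 − 10 + 10 − 5 = 0, which agrees with 1 − 0 + 0 − 1 = 0.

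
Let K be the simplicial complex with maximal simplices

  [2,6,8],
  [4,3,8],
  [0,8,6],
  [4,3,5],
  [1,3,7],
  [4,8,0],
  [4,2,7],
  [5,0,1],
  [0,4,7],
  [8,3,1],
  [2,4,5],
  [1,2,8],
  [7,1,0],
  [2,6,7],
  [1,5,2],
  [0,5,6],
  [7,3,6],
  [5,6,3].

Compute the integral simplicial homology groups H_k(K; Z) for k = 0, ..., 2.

H_0 = Z,  H_1 = Z^2,  H_2 = Z.

We work with the vertex ordering 0 < 1 < 2 < 3 < 4 < 5 < 6 < 7 < 8. The simplices of K, each written with vertices in increasing order, are:

  0-simplices (9): [0], [1], [2], [3], [4], [5], [6], [7], [8]
  1-simplices (27): (27 of them)
  2-simplices (18): [0,1,5], [0,1,7], [0,4,7], [0,4,8], [0,5,6], [0,6,8], [1,2,5], [1,2,8], [1,3,7], [1,3,8], [2,4,5], [2,4,7], [2,6,7], [2,6,8], [3,4,5], [3,4,8], [3,5,6], [3,6,7]

so the chain groups are C_0 ≅ Z^9, C_1 ≅ Z^27, C_2 ≅ Z^18.

Boundary ∂_1: C_1 → C_0 is given by ∂[p,q] = [q] − [p]. For instance
  ∂[3,5] = [5] − [3].
The 9×27 boundary matrix has rank 8 and Smith normal form diag(1,1,1,1,1,1,1,1).

∂_2: C_2 → C_1 sends each 2-simplex [p,q,r] to [q,r] − [p,r] + [p,q]. For instance
  ∂[2,4,7] = [4,7] − [2,7] + [2,4],
  ∂[0,5,6] = [5,6] − [0,6] + [0,5].
The 27×18 boundary matrix has rank 17 and Smith normal form diag(1,1,1,1,1,1,1,1,1,1,1,1,1,1,1,1,1).

Computing H_k = (kernel of ∂_k) / (image of ∂_{k+1}):

  H_0: rank C_0 − rank ∂_1 = 9 − 8 = 1, and the invariant factors of ∂_1 are all 1, so H_0 ≅ Z.
  H_1: rank ker ∂_1 − rank ∂_2 = (27 − 8) − 17 = 2, and the invariant factors of ∂_2 are all 1, so H_1 ≅ Z^2.
  H_2: rank ker ∂_2 − rank ∂_3 = (18 − 17) − 0 = 1, and there is no ∂_3, so H_2 ≅ Z.

As a check, the Euler characteristic is 9 − 27 + 18 = 0, which agrees with 1 − 2 + 1 = 0.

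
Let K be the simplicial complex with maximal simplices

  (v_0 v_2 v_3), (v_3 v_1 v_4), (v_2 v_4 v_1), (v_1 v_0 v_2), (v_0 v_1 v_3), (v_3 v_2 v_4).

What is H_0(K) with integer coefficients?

H_0 ≅ Z.

We work with the vertex ordering v_0 < v_1 < v_2 < v_3 < v_4. The simplices of K, each written with vertices in increasing order, are:

  0-simplices (5): [v_0], [v_1], [v_2], [v_3], [v_4]
  1-simplices (9): [v_0,v_1], [v_0,v_2], [v_0,v_3], [v_1,v_2], [v_1,v_3], [v_1,v_4], [v_2,v_3], [v_2,v_4], [v_3,v_4]
  2-simplices (6): [v_0,v_1,v_2], [v_0,v_1,v_3], [v_0,v_2,v_3], [v_1,v_2,v_4], [v_1,v_3,v_4], [v_2,v_3,v_4]

Hence C_0 ≅ Z^5, C_1 ≅ Z^9, C_2 ≅ Z^6.

∂_1: C_1 → C_0 maps an edge to its endpoints' difference, ∂[p,q] = q − p. For instance
  ∂[v_3,v_4] = [v_4] − [v_3].
The 5×9 boundary matrix has rank 4 and Smith normal form diag(1,1,1,1).

Boundary ∂_2: C_2 → C_1 acts by ∂[p,q,r] = [q,r] − [p,r] + [p,q]. For instance
  ∂[v_1,v_3,v_4] = [v_3,v_4] − [v_1,v_4] + [v_1,v_3],
  ∂[v_1,v_2,v_4] = [v_2,v_4] − [v_1,v_4] + [v_1,v_2].
As a 9×6 matrix over Z this has rank 5, with invariant factors (1,1,1,1,1).

Reading off H_k = ker ∂_k / im ∂_{k+1}:

  H_0: rank C_0 − rank ∂_1 = 5 − 4 = 1, and the invariant factors of ∂_1 are all 1, so H_0 = Z.

(K is a triangulation of the 2-sphere S^2.)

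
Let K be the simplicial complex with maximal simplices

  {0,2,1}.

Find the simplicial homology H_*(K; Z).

Take the total order 0 < 1 < 2 on the vertex set. Then K (dimension 2) consists of the simplices:

  0-simplices (3): [0], [1], [2]
  1-simplices (3): [0,1], [0,2], [1,2]
  2-simplices (1): [0,1,2]

giving chain groups C_0 ≅ Z^3, C_1 ≅ Z^3, C_2 ≅ Z^1.

∂_1: C_1 → C_0 is given by ∂[p,q] = [q] − [p].
The 3×3 boundary matrix has rank 2 and Smith normal form diag(1,1).

Boundary ∂_2: C_2 → C_1 acts by ∂[p,q,r] = [q,r] − [p,r] + [p,q]. For instance
  ∂[0,1,2] = [1,2] − [0,2] + [0,1].
This gives a 3×1 integer matrix of rank 1; reducing to Smith normal form yields diagonal entries (1).

Computing H_k = (kernel of ∂_k) / (image of ∂_{k+1}):

  H_0: rank C_0 − rank ∂_1 = 3 − 2 = 1, and the invariant factors of ∂_1 are all 1, so H_0 = Z.
  H_1: rank ker ∂_1 − rank ∂_2 = (3 − 2) − 1 = 0, and the invariant factors of ∂_2 are all 1, so H_1 = 0.
  H_2: rank ker ∂_2 − rank ∂_3 = (1 − 1) − 0 = 0, and there is no ∂_3, so H_2 = 0.

As a check, the Euler characteristic is 3 − 3 + 1 = 1, which agrees with 1 − 0 + 0 = 1.
(K is a triangulation of the 2-simplex.)

H_0 ≅ Z,  H_1 = 0,  H_2 = 0.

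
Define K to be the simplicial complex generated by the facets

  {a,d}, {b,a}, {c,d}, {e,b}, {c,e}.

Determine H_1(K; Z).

H_1 ≅ Z.

Fix the vertex order a < b < c < d < e and write every simplex with vertices in increasing order. Then dim K = 1 and the simplices of K are:

  0-simplices (5): a, b, c, d, e
  1-simplices (5): ab, ad, be, cd, ce

Hence C_0 ≅ Z^5, C_1 ≅ Z^5.

The boundary map ∂_1: C_1 → C_0 sends each edge [p,q] (with p < q) to q − p.
As a 5×5 matrix over Z this has rank 4, with invariant factors (1,1,1,1).

Computing H_k = (kernel of ∂_k) / (image of ∂_{k+1}):

  H_1: rank ker ∂_1 − rank ∂_2 = (5 − 4) − 0 = 1, and there is no ∂_2, so H_1 ≅ Z.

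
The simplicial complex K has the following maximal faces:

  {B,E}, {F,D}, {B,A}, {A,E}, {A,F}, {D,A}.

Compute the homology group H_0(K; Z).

H_0 = Z.

Order the vertices as A < B < D < E < F. Listing each simplex with vertices in this order, K has dimension 1 with simplices:

  0-simplices (5): A, B, D, E, F
  1-simplices (6): AB, AD, AE, AF, BE, DF

so the chain groups are C_0 ≅ Z^5, C_1 ≅ Z^6.

The boundary map ∂_1: C_1 → C_0 is given by ∂[p,q] = [q] − [p]. For instance
  ∂AF = F − A.
The resulting 5×6 matrix has rank 4, and its Smith normal form has invariant factors (1,1,1,1).

Now H_k = ker ∂_k / im ∂_{k+1}, so:

  H_0: rank C_0 − rank ∂_1 = 5 − 4 = 1, and the invariant factors of ∂_1 are all 1, so H_0 = Z.

(K is a triangulation of a wedge of 2 circles.)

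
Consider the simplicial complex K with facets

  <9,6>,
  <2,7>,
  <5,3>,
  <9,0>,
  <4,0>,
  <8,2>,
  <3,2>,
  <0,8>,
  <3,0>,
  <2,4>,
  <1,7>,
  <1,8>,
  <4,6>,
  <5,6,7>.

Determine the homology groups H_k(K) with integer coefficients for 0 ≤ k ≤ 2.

Order the vertices as 0 < 1 < 2 < 3 < 4 < 5 < 6 < 7 < 8 < 9. Listing each simplex with vertices in this order, K has dimension 2 with simplices:

  0-simplices (10): [0], [1], [2], [3], [4], [5], [6], [7], [8], [9]
  1-simplices (16): [0,3], [0,4], [0,8], [0,9], [1,7], [1,8], [2,3], [2,4], [2,7], [2,8], [3,5], [4,6], [5,6], [5,7], [6,7], [6,9]
  2-simplices (1): [5,6,7]

giving chain groups C_0 ≅ Z^10, C_1 ≅ Z^16, C_2 ≅ Z^1.

∂_1: C_1 → C_0 maps an edge to its endpoints' difference, ∂[p,q] = q − p.
As a 10×16 matrix over Z this has rank 9, with invariant factors (1,1,1,1,1,1,1,1,1).

Boundary ∂_2: C_2 → C_1 maps a triangle to the signed sum of its edges. For instance
  ∂[5,6,7] = [6,7] − [5,7] + [5,6].
The 16×1 boundary matrix has rank 1 and Smith normal form diag(1).

Reading off H_k = ker ∂_k / im ∂_{k+1}:

  H_0: rank C_0 − rank ∂_1 = 10 − 9 = 1, and the invariant factors of ∂_1 are all 1, so H_0 = Z.
  H_1: rank ker ∂_1 − rank ∂_2 = (16 − 9) − 1 = 6, and the invariant factors of ∂_2 are all 1, so H_1 = Z^6.
  H_2: rank ker ∂_2 − rank ∂_3 = (1 − 1) − 0 = 0, and there is no ∂_3, so H_2 = 0.

As a check, the Euler characteristic is 10 − 16 + 1 = -5, which agrees with 1 − 6 + 0 = -5.

H_0 = Z,  H_1 = Z^6,  H_2 = 0.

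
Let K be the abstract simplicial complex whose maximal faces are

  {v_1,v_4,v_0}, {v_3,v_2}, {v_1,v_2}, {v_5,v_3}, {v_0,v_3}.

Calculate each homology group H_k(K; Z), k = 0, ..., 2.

Fix the vertex order v_0 < v_1 < v_2 < v_3 < v_4 < v_5 and write every simplex with vertices in increasing order. Then dim K = 2 and the simplices of K are:

  0-simplices (6): [v_0], [v_1], [v_2], [v_3], [v_4], [v_5]
  1-simplices (7): [v_0,v_1], [v_0,v_3], [v_0,v_4], [v_1,v_2], [v_1,v_4], [v_2,v_3], [v_3,v_5]
  2-simplices (1): [v_0,v_1,v_4]

Hence C_0 ≅ Z^6, C_1 ≅ Z^7, C_2 ≅ Z^1.

∂_1: C_1 → C_0 sends each edge [p,q] (with p < q) to q − p. For instance
  ∂[v_0,v_3] = [v_3] − [v_0].
The 6×7 boundary matrix has rank 5 and Smith normal form diag(1,1,1,1,1).

The boundary map ∂_2: C_2 → C_1 maps a triangle to the signed sum of its edges. For instance
  ∂[v_0,v_1,v_4] = [v_1,v_4] − [v_0,v_4] + [v_0,v_1].
This gives a 7×1 integer matrix of rank 1; reducing to Smith normal form yields diagonal entries (1).

From H_k ≅ ker(∂_k) / im(∂_{k+1}) we obtain:

  H_0: rank C_0 − rank ∂_1 = 6 − 5 = 1, and the invariant factors of ∂_1 are all 1, so H_0 ≅ Z.
  H_1: rank ker ∂_1 − rank ∂_2 = (7 − 5) − 1 = 1, and the invariant factors of ∂_2 are all 1, so H_1 ≅ Z.
  H_2: rank ker ∂_2 − rank ∂_3 = (1 − 1) − 0 = 0, and there is no ∂_3, so H_2 ≅ 0.

As a check, the Euler characteristic is 6 − 7 + 1 = 0, which agrees with 1 − 1 + 0 = 0.

H_0 = Z,  H_1 = Z,  H_2 = 0.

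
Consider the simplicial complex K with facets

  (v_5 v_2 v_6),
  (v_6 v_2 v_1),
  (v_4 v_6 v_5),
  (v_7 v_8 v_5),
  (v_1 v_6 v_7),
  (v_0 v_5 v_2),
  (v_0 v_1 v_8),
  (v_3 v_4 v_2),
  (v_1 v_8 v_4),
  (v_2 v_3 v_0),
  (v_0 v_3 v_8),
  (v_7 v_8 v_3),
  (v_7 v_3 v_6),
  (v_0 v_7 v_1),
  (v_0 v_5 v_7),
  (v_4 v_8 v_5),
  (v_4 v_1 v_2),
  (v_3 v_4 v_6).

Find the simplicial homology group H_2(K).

H_2 = 0.

We work with the vertex ordering v_0 < v_1 < v_2 < v_3 < v_4 < v_5 < v_6 < v_7 < v_8. The simplices of K, each written with vertices in increasing order, are:

  0-simplices (9): [v_0], [v_1], [v_2], [v_3], [v_4], [v_5], [v_6], [v_7], [v_8]
  1-simplices (27): (27 of them)
  2-simplices (18): (18 of them)

so the chain groups are C_0 ≅ Z^9, C_1 ≅ Z^27, C_2 ≅ Z^18.

The boundary map ∂_1: C_1 → C_0 is given by ∂[p,q] = [q] − [p]. For instance
  ∂[v_2,v_5] = [v_5] − [v_2].
This gives a 9×27 integer matrix of rank 8; reducing to Smith normal form yields diagonal entries (1,1,1,1,1,1,1,1).

The boundary map ∂_2: C_2 → C_1 sends each 2-simplex [p,q,r] to [q,r] − [p,r] + [p,q]. For instance
  ∂[v_4,v_5,v_8] = [v_5,v_8] − [v_4,v_8] + [v_4,v_5],
  ∂[v_3,v_6,v_7] = [v_6,v_7] − [v_3,v_7] + [v_3,v_6].
The 27×18 boundary matrix has rank 18 and Smith normal form diag(1,1,1,1,1,1,1,1,1,1,1,1,1,1,1,1,1,2).

Now H_k = ker ∂_k / im ∂_{k+1}, so:

  H_2: rank ker ∂_2 − rank ∂_3 = (18 − 18) − 0 = 0, and there is no ∂_3, so H_2 = 0.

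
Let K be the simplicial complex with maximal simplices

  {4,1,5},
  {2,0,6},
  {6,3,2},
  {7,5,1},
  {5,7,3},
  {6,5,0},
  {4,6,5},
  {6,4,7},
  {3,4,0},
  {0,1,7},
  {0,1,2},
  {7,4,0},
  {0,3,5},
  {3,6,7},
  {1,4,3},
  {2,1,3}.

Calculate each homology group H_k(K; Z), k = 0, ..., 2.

H_0 = Z,  H_1 = Z^2,  H_2 = Z.

Order the vertices as 0 < 1 < 2 < 3 < 4 < 5 < 6 < 7. Listing each simplex with vertices in this order, K has dimension 2 with simplices:

  0-simplices (8): [0], [1], [2], [3], [4], [5], [6], [7]
  1-simplices (24): (24 of them)
  2-simplices (16): [0,1,2], [0,1,7], [0,2,6], [0,3,4], [0,3,5], [0,4,7], [0,5,6], [1,2,3], [1,3,4], [1,4,5], [1,5,7], [2,3,6], [3,5,7], [3,6,7], [4,5,6], [4,6,7]

Hence C_0 ≅ Z^8, C_1 ≅ Z^24, C_2 ≅ Z^16.

Boundary ∂_1: C_1 → C_0 maps an edge to its endpoints' difference, ∂[p,q] = q − p. For instance
  ∂[0,4] = [4] − [0].
The 8×24 boundary matrix has rank 7 and Smith normal form diag(1,1,1,1,1,1,1).

The boundary map ∂_2: C_2 → C_1 maps a triangle to the signed sum of its edges. For instance
  ∂[0,4,7] = [4,7] − [0,7] + [0,4],
  ∂[1,2,3] = [2,3] − [1,3] + [1,2].
The resulting 24×16 matrix has rank 15, and its Smith normal form has invariant factors (1,1,1,1,1,1,1,1,1,1,1,1,1,1,1).

Now H_k = ker ∂_k / im ∂_{k+1}, so:

  H_0: rank C_0 − rank ∂_1 = 8 − 7 = 1, and the invariant factors of ∂_1 are all 1, so H_0 ≅ Z.
  H_1: rank ker ∂_1 − rank ∂_2 = (24 − 7) − 15 = 2, and the invariant factors of ∂_2 are all 1, so H_1 ≅ Z^2.
  H_2: rank ker ∂_2 − rank ∂_3 = (16 − 15) − 0 = 1, and there is no ∂_3, so H_2 ≅ Z.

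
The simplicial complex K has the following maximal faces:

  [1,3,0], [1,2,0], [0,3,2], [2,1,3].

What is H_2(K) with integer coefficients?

H_2 = Z.

K has 4 vertices, 6 edges, 4 triangles.
rank ∂_2 = 3, rank ∂_3 = 0 ⇒ b_2 = 4 − 3 − 0 = 1. So H_2 ≅ Z.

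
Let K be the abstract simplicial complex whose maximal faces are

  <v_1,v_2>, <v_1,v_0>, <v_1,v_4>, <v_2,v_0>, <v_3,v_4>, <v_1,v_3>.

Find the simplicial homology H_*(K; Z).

H_0 ≅ Z,  H_1 ≅ Z^2.

We work with the vertex ordering v_0 < v_1 < v_2 < v_3 < v_4. The simplices of K, each written with vertices in increasing order, are:

  0-simplices (5): [v_0], [v_1], [v_2], [v_3], [v_4]
  1-simplices (6): [v_0,v_1], [v_0,v_2], [v_1,v_2], [v_1,v_3], [v_1,v_4], [v_3,v_4]

giving chain groups C_0 ≅ Z^5, C_1 ≅ Z^6.

Boundary ∂_1: C_1 → C_0 maps an edge to its endpoints' difference, ∂[p,q] = q − p. For instance
  ∂[v_0,v_2] = [v_2] − [v_0].
As a 5×6 matrix over Z this has rank 4, with invariant factors (1,1,1,1).

From H_k ≅ ker(∂_k) / im(∂_{k+1}) we obtain:

  H_0: rank C_0 − rank ∂_1 = 5 − 4 = 1, and the invariant factors of ∂_1 are all 1, so H_0 ≅ Z.
  H_1: rank ker ∂_1 − rank ∂_2 = (6 − 4) − 0 = 2, and there is no ∂_2, so H_1 ≅ Z^2.

(K is a triangulation of a wedge of 2 circles.)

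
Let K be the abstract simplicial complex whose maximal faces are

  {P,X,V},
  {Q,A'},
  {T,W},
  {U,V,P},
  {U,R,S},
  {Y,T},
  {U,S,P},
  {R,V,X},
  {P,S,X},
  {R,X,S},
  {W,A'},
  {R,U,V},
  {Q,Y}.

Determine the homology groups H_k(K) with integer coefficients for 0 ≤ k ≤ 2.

H_0 ≅ Z^2,  H_1 ≅ Z,  H_2 ≅ Z.

Take the total order P < Q < R < S < T < U < V < W < X < Y < A' on the vertex set. Then K (dimension 2) consists of the simplices:

  0-simplices (11): [P], [Q], [R], [S], [T], [U], [V], [W], [X], [Y], [A']
  1-simplices (17): [P,S], [P,U], [P,V], [P,X], [Q,Y], [Q,A'], [R,S], [R,U], [R,V], [R,X], [S,U], [S,X], [T,W], [T,Y], [U,V], [V,X], [W,A']
  2-simplices (8): [P,S,U], [P,S,X], [P,U,V], [P,V,X], [R,S,U], [R,S,X], [R,U,V], [R,V,X]

so the chain groups are C_0 ≅ Z^11, C_1 ≅ Z^17, C_2 ≅ Z^8.

Boundary ∂_1: C_1 → C_0 maps an edge to its endpoints' difference, ∂[p,q] = q − p.
The resulting 11×17 matrix has rank 9, and its Smith normal form has invariant factors (1,1,1,1,1,1,1,1,1).

Boundary ∂_2: C_2 → C_1 acts by ∂[p,q,r] = [q,r] − [p,r] + [p,q]. For instance
  ∂[R,V,X] = [V,X] − [R,X] + [R,V],
  ∂[R,S,U] = [S,U] − [R,U] + [R,S].
As a 17×8 matrix over Z this has rank 7, with invariant factors (1,1,1,1,1,1,1).

Now H_k = ker ∂_k / im ∂_{k+1}, so:

  H_0: rank C_0 − rank ∂_1 = 11 − 9 = 2, and the invariant factors of ∂_1 are all 1, so H_0 ≅ Z^2.
  H_1: rank ker ∂_1 − rank ∂_2 = (17 − 9) − 7 = 1, and the invariant factors of ∂_2 are all 1, so H_1 ≅ Z.
  H_2: rank ker ∂_2 − rank ∂_3 = (8 − 7) − 0 = 1, and there is no ∂_3, so H_2 ≅ Z.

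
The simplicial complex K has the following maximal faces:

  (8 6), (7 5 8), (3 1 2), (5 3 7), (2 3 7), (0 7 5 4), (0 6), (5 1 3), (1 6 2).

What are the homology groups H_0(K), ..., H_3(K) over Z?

H_0 = Z,  H_1 = Z^2,  H_2 = 0,  H_3 = 0.

We work with the vertex ordering 0 < 1 < 2 < 3 < 4 < 5 < 6 < 7 < 8. The simplices of K, each written with vertices in increasing order, are:

  0-simplices (9): [0], [1], [2], [3], [4], [5], [6], [7], [8]
  1-simplices (19): [0,4], [0,5], [0,6], [0,7], [1,2], [1,3], [1,5], [1,6], [2,3], [2,6], [2,7], [3,5], [3,7], [4,5], [4,7], [5,7], [5,8], [6,8], [7,8]
  2-simplices (10): [0,4,5], [0,4,7], [0,5,7], [1,2,3], [1,2,6], [1,3,5], [2,3,7], [3,5,7], [4,5,7], [5,7,8]
  3-simplices (1): [0,4,5,7]

giving chain groups C_0 ≅ Z^9, C_1 ≅ Z^19, C_2 ≅ Z^10, C_3 ≅ Z^1.

The boundary map ∂_1: C_1 → C_0 sends each edge [p,q] (with p < q) to q − p.
As a 9×19 matrix over Z this has rank 8, with invariant factors (1,1,1,1,1,1,1,1).

Boundary ∂_2: C_2 → C_1 acts by ∂[p,q,r] = [q,r] − [p,r] + [p,q]. For instance
  ∂[0,4,7] = [4,7] − [0,7] + [0,4],
  ∂[1,2,6] = [2,6] − [1,6] + [1,2].
As a 19×10 matrix over Z this has rank 9, with invariant factors (1,1,1,1,1,1,1,1,1).

The boundary map ∂_3: C_3 → C_2 sends each 3-simplex σ to the alternating sum Σ_i (−1)^i (σ with its i-th vertex removed). For instance
  ∂[0,4,5,7] = [4,5,7] − [0,5,7] + [0,4,7] − [0,4,5].
This gives a 10×1 integer matrix of rank 1; reducing to Smith normal form yields diagonal entries (1).

Now H_k = ker ∂_k / im ∂_{k+1}, so:

  H_0: rank C_0 − rank ∂_1 = 9 − 8 = 1, and the invariant factors of ∂_1 are all 1, so H_0 = Z.
  H_1: rank ker ∂_1 − rank ∂_2 = (19 − 8) − 9 = 2, and the invariant factors of ∂_2 are all 1, so H_1 = Z^2.
  H_2: rank ker ∂_2 − rank ∂_3 = (10 − 9) − 1 = 0, and the invariant factors of ∂_3 are all 1, so H_2 = 0.
  H_3: rank ker ∂_3 − rank ∂_4 = (1 − 1) − 0 = 0, and there is no ∂_4, so H_3 = 0.

As a check, the Euler characteristic is 9 − 19 + 10 − 1 = -1, which agrees with 1 − 2 + 0 − 0 = -1.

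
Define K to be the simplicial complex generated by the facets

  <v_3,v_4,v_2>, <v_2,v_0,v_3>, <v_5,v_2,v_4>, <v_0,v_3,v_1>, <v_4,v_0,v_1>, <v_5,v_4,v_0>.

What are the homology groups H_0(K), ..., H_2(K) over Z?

H_0 ≅ Z,  H_1 ≅ Z,  H_2 = 0.

Order the vertices as v_0 < v_1 < v_2 < v_3 < v_4 < v_5. Listing each simplex with vertices in this order, K has dimension 2 with simplices:

  0-simplices (6): [v_0], [v_1], [v_2], [v_3], [v_4], [v_5]
  1-simplices (12): [v_0,v_1], [v_0,v_2], [v_0,v_3], [v_0,v_4], [v_0,v_5], [v_1,v_3], [v_1,v_4], [v_2,v_3], [v_2,v_4], [v_2,v_5], [v_3,v_4], [v_4,v_5]
  2-simplices (6): [v_0,v_1,v_3], [v_0,v_1,v_4], [v_0,v_2,v_3], [v_0,v_4,v_5], [v_2,v_3,v_4], [v_2,v_4,v_5]

so the chain groups are C_0 ≅ Z^6, C_1 ≅ Z^12, C_2 ≅ Z^6.

Boundary ∂_1: C_1 → C_0 maps an edge to its endpoints' difference, ∂[p,q] = q − p. For instance
  ∂[v_2,v_4] = [v_4] − [v_2].
This gives a 6×12 integer matrix of rank 5; reducing to Smith normal form yields diagonal entries (1,1,1,1,1).

∂_2: C_2 → C_1 acts by ∂[p,q,r] = [q,r] − [p,r] + [p,q]. For instance
  ∂[v_0,v_1,v_4] = [v_1,v_4] − [v_0,v_4] + [v_0,v_1],
  ∂[v_0,v_2,v_3] = [v_2,v_3] − [v_0,v_3] + [v_0,v_2].
The resulting 12×6 matrix has rank 6, and its Smith normal form has invariant factors (1,1,1,1,1,1).

Reading off H_k = ker ∂_k / im ∂_{k+1}:

  H_0: rank C_0 − rank ∂_1 = 6 − 5 = 1, and the invariant factors of ∂_1 are all 1, so H_0 = Z.
  H_1: rank ker ∂_1 − rank ∂_2 = (12 − 5) − 6 = 1, and the invariant factors of ∂_2 are all 1, so H_1 = Z.
  H_2: rank ker ∂_2 − rank ∂_3 = (6 − 6) − 0 = 0, and there is no ∂_3, so H_2 = 0.

As a check, the Euler characteristic is 6 − 12 + 6 = 0, which agrees with 1 − 1 + 0 = 0.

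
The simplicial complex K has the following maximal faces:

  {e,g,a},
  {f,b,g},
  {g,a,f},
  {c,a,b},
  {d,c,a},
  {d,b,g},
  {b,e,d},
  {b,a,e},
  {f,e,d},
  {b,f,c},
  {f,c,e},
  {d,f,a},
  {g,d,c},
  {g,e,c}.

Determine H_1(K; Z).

H_1 = Z^2.

K has 7 vertices, 21 edges, 14 triangles.
rank ∂_1 = 6, rank ∂_2 = 13 ⇒ b_1 = 21 − 6 − 13 = 2; all invariant factors of ∂_2 are 1 so no torsion. So H_1 ≅ Z^2.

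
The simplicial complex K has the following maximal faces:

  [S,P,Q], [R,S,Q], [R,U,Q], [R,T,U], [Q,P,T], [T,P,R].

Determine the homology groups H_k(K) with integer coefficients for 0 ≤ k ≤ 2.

H_0 ≅ Z,  H_1 ≅ Z,  H_2 = 0.

We work with the vertex ordering P < Q < R < S < T < U. The simplices of K, each written with vertices in increasing order, are:

  0-simplices (6): P, Q, R, S, T, U
  1-simplices (12): PQ, PR, PS, PT, QR, QS, QT, QU, RS, RT, RU, TU
  2-simplices (6): PQS, PQT, PRT, QRS, QRU, RTU

giving chain groups C_0 ≅ Z^6, C_1 ≅ Z^12, C_2 ≅ Z^6.

Boundary ∂_1: C_1 → C_0 maps an edge to its endpoints' difference, ∂[p,q] = q − p.
As a 6×12 matrix over Z this has rank 5, with invariant factors (1,1,1,1,1).

∂_2: C_2 → C_1 acts by ∂[p,q,r] = [q,r] − [p,r] + [p,q]. For instance
  ∂QRU = RU − QU + QR,
  ∂QRS = RS − QS + QR.
The 12×6 boundary matrix has rank 6 and Smith normal form diag(1,1,1,1,1,1).

Reading off H_k = ker ∂_k / im ∂_{k+1}:

  H_0: rank C_0 − rank ∂_1 = 6 − 5 = 1, and the invariant factors of ∂_1 are all 1, so H_0 ≅ Z.
  H_1: rank ker ∂_1 − rank ∂_2 = (12 − 5) − 6 = 1, and the invariant factors of ∂_2 are all 1, so H_1 ≅ Z.
  H_2: rank ker ∂_2 − rank ∂_3 = (6 − 6) − 0 = 0, and there is no ∂_3, so H_2 ≅ 0.

As a check, the Euler characteristic is 6 − 12 + 6 = 0, which agrees with 1 − 1 + 0 = 0.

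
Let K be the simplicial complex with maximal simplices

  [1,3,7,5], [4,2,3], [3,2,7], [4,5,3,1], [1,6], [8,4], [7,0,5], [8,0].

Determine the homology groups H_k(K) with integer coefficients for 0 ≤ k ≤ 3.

H_0 ≅ Z,  H_1 ≅ Z,  H_2 = 0,  H_3 = 0.

K has 9 vertices, 17 edges, 10 triangles, 2 3-simplices.
rank ∂_0 = 0, rank ∂_1 = 8 ⇒ b_0 = 9 − 0 − 8 = 1; all invariant factors of ∂_1 are 1 so no torsion. So H_0 = Z.
rank ∂_1 = 8, rank ∂_2 = 8 ⇒ b_1 = 17 − 8 − 8 = 1; all invariant factors of ∂_2 are 1 so no torsion. So H_1 = Z.
rank ∂_2 = 8, rank ∂_3 = 2 ⇒ b_2 = 10 − 8 − 2 = 0; all invariant factors of ∂_3 are 1 so no torsion. So H_2 = 0.
rank ∂_3 = 2, rank ∂_4 = 0 ⇒ b_3 = 2 − 2 − 0 = 0. So H_3 = 0.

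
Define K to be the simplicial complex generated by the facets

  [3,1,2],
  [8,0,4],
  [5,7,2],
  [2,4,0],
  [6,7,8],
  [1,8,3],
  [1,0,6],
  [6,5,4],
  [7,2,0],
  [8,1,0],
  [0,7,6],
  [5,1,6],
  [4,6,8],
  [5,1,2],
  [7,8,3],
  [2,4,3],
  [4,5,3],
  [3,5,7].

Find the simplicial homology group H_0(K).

We work with the vertex ordering 0 < 1 < 2 < 3 < 4 < 5 < 6 < 7 < 8. The simplices of K, each written with vertices in increasing order, are:

  0-simplices (9): [0], [1], [2], [3], [4], [5], [6], [7], [8]
  1-simplices (27): (27 of them)
  2-simplices (18): [0,1,6], [0,1,8], [0,2,4], [0,2,7], [0,4,8], [0,6,7], [1,2,3], [1,2,5], [1,3,8], [1,5,6], [2,3,4], [2,5,7], [3,4,5], [3,5,7], [3,7,8], [4,5,6], [4,6,8], [6,7,8]

Hence C_0 ≅ Z^9, C_1 ≅ Z^27, C_2 ≅ Z^18.

Boundary ∂_1: C_1 → C_0 is given by ∂[p,q] = [q] − [p]. For instance
  ∂[2,7] = [7] − [2].
This gives a 9×27 integer matrix of rank 8; reducing to Smith normal form yields diagonal entries (1,1,1,1,1,1,1,1).

∂_2: C_2 → C_1 sends each 2-simplex [p,q,r] to [q,r] − [p,r] + [p,q]. For instance
  ∂[0,6,7] = [6,7] − [0,7] + [0,6],
  ∂[4,5,6] = [5,6] − [4,6] + [4,5].
This gives a 27×18 integer matrix of rank 18; reducing to Smith normal form yields diagonal entries (1,1,1,1,1,1,1,1,1,1,1,1,1,1,1,1,1,2).

Reading off H_k = ker ∂_k / im ∂_{k+1}:

  H_0: rank C_0 − rank ∂_1 = 9 − 8 = 1, and the invariant factors of ∂_1 are all 1, so H_0 ≅ Z.

H_0 ≅ Z.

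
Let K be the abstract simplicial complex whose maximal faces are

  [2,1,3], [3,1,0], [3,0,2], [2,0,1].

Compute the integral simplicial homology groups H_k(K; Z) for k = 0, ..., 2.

H_0 = Z,  H_1 = 0,  H_2 = Z.

Take the total order 0 < 1 < 2 < 3 on the vertex set. Then K (dimension 2) consists of the simplices:

  0-simplices (4): [0], [1], [2], [3]
  1-simplices (6): [0,1], [0,2], [0,3], [1,2], [1,3], [2,3]
  2-simplices (4): [0,1,2], [0,1,3], [0,2,3], [1,2,3]

so the chain groups are C_0 ≅ Z^4, C_1 ≅ Z^6, C_2 ≅ Z^4.

∂_1: C_1 → C_0 is given by ∂[p,q] = [q] − [p]. For instance
  ∂[2,3] = [3] − [2].
The resulting 4×6 matrix has rank 3, and its Smith normal form has invariant factors (1,1,1).

The boundary map ∂_2: C_2 → C_1 maps a triangle to the signed sum of its edges. For instance
  ∂[0,1,2] = [1,2] − [0,2] + [0,1],
  ∂[0,1,3] = [1,3] − [0,3] + [0,1].
As a 6×4 matrix over Z this has rank 3, with invariant factors (1,1,1).

Now H_k = ker ∂_k / im ∂_{k+1}, so:

  H_0: rank C_0 − rank ∂_1 = 4 − 3 = 1, and the invariant factors of ∂_1 are all 1, so H_0 = Z.
  H_1: rank ker ∂_1 − rank ∂_2 = (6 − 3) − 3 = 0, and the invariant factors of ∂_2 are all 1, so H_1 = 0.
  H_2: rank ker ∂_2 − rank ∂_3 = (4 − 3) − 0 = 1, and there is no ∂_3, so H_2 = Z.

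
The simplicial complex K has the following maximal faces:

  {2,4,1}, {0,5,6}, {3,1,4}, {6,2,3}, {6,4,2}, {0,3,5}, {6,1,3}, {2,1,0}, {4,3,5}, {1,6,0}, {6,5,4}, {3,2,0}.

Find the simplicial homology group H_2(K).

Order the vertices as 0 < 1 < 2 < 3 < 4 < 5 < 6. Listing each simplex with vertices in this order, K has dimension 2 with simplices:

  0-simplices (7): [0], [1], [2], [3], [4], [5], [6]
  1-simplices (18): [0,1], [0,2], [0,3], [0,5], [0,6], [1,2], [1,3], [1,4], [1,6], [2,3], [2,4], [2,6], [3,4], [3,5], [3,6], [4,5], [4,6], [5,6]
  2-simplices (12): [0,1,2], [0,1,6], [0,2,3], [0,3,5], [0,5,6], [1,2,4], [1,3,4], [1,3,6], [2,3,6], [2,4,6], [3,4,5], [4,5,6]

so the chain groups are C_0 ≅ Z^7, C_1 ≅ Z^18, C_2 ≅ Z^12.

∂_1: C_1 → C_0 is given by ∂[p,q] = [q] − [p]. For instance
  ∂[1,2] = [2] − [1].
This gives a 7×18 integer matrix of rank 6; reducing to Smith normal form yields diagonal entries (1,1,1,1,1,1).

Boundary ∂_2: C_2 → C_1 sends each 2-simplex [p,q,r] to [q,r] − [p,r] + [p,q]. For instance
  ∂[0,3,5] = [3,5] − [0,5] + [0,3],
  ∂[1,2,4] = [2,4] − [1,4] + [1,2].
This gives a 18×12 integer matrix of rank 12; reducing to Smith normal form yields diagonal entries (1,1,1,1,1,1,1,1,1,1,1,2).

Computing H_k = (kernel of ∂_k) / (image of ∂_{k+1}):

  H_2: rank ker ∂_2 − rank ∂_3 = (12 − 12) − 0 = 0, and there is no ∂_3, so H_2 ≅ 0.

(K is a triangulation of the real projective plane RP^2.)

H_2 = 0.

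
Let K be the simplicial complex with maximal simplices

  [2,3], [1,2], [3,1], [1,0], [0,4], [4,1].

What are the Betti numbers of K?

Take the total order 0 < 1 < 2 < 3 < 4 on the vertex set. Then K (dimension 1) consists of the simplices:

  0-simplices (5): [0], [1], [2], [3], [4]
  1-simplices (6): [0,1], [0,4], [1,2], [1,3], [1,4], [2,3]

giving chain groups C_0 ≅ Z^5, C_1 ≅ Z^6.

∂_1: C_1 → C_0 is given by ∂[p,q] = [q] − [p]. For instance
  ∂[0,4] = [4] − [0].
The resulting 5×6 matrix has rank 4, and its Smith normal form has invariant factors (1,1,1,1).

Reading off H_k = ker ∂_k / im ∂_{k+1}:

  H_0: rank C_0 − rank ∂_1 = 5 − 4 = 1, and the invariant factors of ∂_1 are all 1, so H_0 = Z.
  H_1: rank ker ∂_1 − rank ∂_2 = (6 − 4) − 0 = 2, and there is no ∂_2, so H_1 = Z^2.

Hence the Betti numbers are b_0 = 1, b_1 = 2.

b_0 = 1, b_1 = 2.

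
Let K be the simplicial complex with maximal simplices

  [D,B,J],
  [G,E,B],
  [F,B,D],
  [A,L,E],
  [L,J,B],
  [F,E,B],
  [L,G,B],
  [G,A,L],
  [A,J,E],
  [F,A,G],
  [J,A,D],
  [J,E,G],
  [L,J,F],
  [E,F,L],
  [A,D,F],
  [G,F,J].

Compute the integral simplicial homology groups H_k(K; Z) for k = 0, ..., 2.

We work with the vertex ordering A < B < D < E < F < G < J < L. The simplices of K, each written with vertices in increasing order, are:

  0-simplices (8): A, B, D, E, F, G, J, L
  1-simplices (24): AD, AE, AF, AG, AJ, AL, BD, BE, BF, BG, BJ, BL, DF, DJ, EF, EG, EJ, EL, FG, FJ, FL, GJ, GL, JL
  2-simplices (16): ADF, ADJ, AEJ, AEL, AFG, AGL, BDF, BDJ, BEF, BEG, BGL, BJL, EFL, EGJ, FGJ, FJL

so the chain groups are C_0 ≅ Z^8, C_1 ≅ Z^24, C_2 ≅ Z^16.

The boundary map ∂_1: C_1 → C_0 is given by ∂[p,q] = [q] − [p].
The resulting 8×24 matrix has rank 7, and its Smith normal form has invariant factors (1,1,1,1,1,1,1).

The boundary map ∂_2: C_2 → C_1 acts by ∂[p,q,r] = [q,r] − [p,r] + [p,q]. For instance
  ∂EFL = FL − EL + EF,
  ∂FJL = JL − FL + FJ.
The resulting 24×16 matrix has rank 15, and its Smith normal form has invariant factors (1,1,1,1,1,1,1,1,1,1,1,1,1,1,1).

Now H_k = ker ∂_k / im ∂_{k+1}, so:

  H_0: rank C_0 − rank ∂_1 = 8 − 7 = 1, and the invariant factors of ∂_1 are all 1, so H_0 = Z.
  H_1: rank ker ∂_1 − rank ∂_2 = (24 − 7) − 15 = 2, and the invariant factors of ∂_2 are all 1, so H_1 = Z^2.
  H_2: rank ker ∂_2 − rank ∂_3 = (16 − 15) − 0 = 1, and there is no ∂_3, so H_2 = Z.

H_0 = Z,  H_1 = Z^2,  H_2 = Z.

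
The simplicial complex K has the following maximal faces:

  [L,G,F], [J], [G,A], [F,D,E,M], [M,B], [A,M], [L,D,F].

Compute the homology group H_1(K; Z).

H_1 = Z.

Take the total order A < B < D < E < F < G < J < L < M on the vertex set. Then K (dimension 3) consists of the simplices:

  0-simplices (9): A, B, D, E, F, G, J, L, M
  1-simplices (13): AG, AM, BM, DE, DF, DL, DM, EF, EM, FG, FL, FM, GL
  2-simplices (6): DEF, DEM, DFL, DFM, EFM, FGL
  3-simplices (1): DEFM

Hence C_0 ≅ Z^9, C_1 ≅ Z^13, C_2 ≅ Z^6, C_3 ≅ Z^1.

The boundary map ∂_1: C_1 → C_0 maps an edge to its endpoints' difference, ∂[p,q] = q − p.
The resulting 9×13 matrix has rank 7, and its Smith normal form has invariant factors (1,1,1,1,1,1,1).

The boundary map ∂_2: C_2 → C_1 acts by ∂[p,q,r] = [q,r] − [p,r] + [p,q]. For instance
  ∂DEM = EM − DM + DE,
  ∂DEF = EF − DF + DE.
This gives a 13×6 integer matrix of rank 5; reducing to Smith normal form yields diagonal entries (1,1,1,1,1).

The boundary map ∂_3: C_3 → C_2 sends each 3-simplex σ to the alternating sum Σ_i (−1)^i (σ with its i-th vertex removed). For instance
  ∂DEFM = EFM − DFM + DEM − DEF.
The 6×1 boundary matrix has rank 1 and Smith normal form diag(1).

From H_k ≅ ker(∂_k) / im(∂_{k+1}) we obtain:

  H_1: rank ker ∂_1 − rank ∂_2 = (13 − 7) − 5 = 1, and the invariant factors of ∂_2 are all 1, so H_1 ≅ Z.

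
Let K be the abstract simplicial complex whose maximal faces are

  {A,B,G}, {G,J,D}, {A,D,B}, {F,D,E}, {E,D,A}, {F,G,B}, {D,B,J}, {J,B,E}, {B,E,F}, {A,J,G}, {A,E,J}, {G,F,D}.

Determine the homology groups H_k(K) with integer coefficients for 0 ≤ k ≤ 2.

H_0 = Z,  H_1 = Z/2,  H_2 = 0.

Order the vertices as A < B < D < E < F < G < J. Listing each simplex with vertices in this order, K has dimension 2 with simplices:

  0-simplices (7): A, B, D, E, F, G, J
  1-simplices (18): AB, AD, AE, AG, AJ, BD, BE, BF, BG, BJ, DE, DF, DG, DJ, EF, EJ, FG, GJ
  2-simplices (12): ABD, ABG, ADE, AEJ, AGJ, BDJ, BEF, BEJ, BFG, DEF, DFG, DGJ

giving chain groups C_0 ≅ Z^7, C_1 ≅ Z^18, C_2 ≅ Z^12.

∂_1: C_1 → C_0 sends each edge [p,q] (with p < q) to q − p. For instance
  ∂DG = G − D.
This gives a 7×18 integer matrix of rank 6; reducing to Smith normal form yields diagonal entries (1,1,1,1,1,1).

Boundary ∂_2: C_2 → C_1 maps a triangle to the signed sum of its edges. For instance
  ∂AGJ = GJ − AJ + AG,
  ∂ABD = BD − AD + AB.
This gives a 18×12 integer matrix of rank 12; reducing to Smith normal form yields diagonal entries (1,1,1,1,1,1,1,1,1,1,1,2).

Computing H_k = (kernel of ∂_k) / (image of ∂_{k+1}):

  H_0: rank C_0 − rank ∂_1 = 7 − 6 = 1, and the invariant factors of ∂_1 are all 1, so H_0 ≅ Z.
  H_1: rank ker ∂_1 − rank ∂_2 = (18 − 6) − 12 = 0, and ∂_2 has invariant factor 2 > 1, so H_1 ≅ Z/2.
  H_2: rank ker ∂_2 − rank ∂_3 = (12 − 12) − 0 = 0, and there is no ∂_3, so H_2 ≅ 0.

(K is a triangulation of the real projective plane RP^2.)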